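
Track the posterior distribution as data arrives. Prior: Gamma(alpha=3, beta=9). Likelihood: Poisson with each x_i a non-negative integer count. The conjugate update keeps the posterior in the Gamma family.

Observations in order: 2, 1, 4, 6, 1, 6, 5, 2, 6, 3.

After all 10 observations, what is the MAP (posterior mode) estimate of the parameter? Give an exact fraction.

obs 1: x=2 → posterior Gamma(5, 10)
obs 2: x=1 → posterior Gamma(6, 11)
obs 3: x=4 → posterior Gamma(10, 12)
obs 4: x=6 → posterior Gamma(16, 13)
obs 5: x=1 → posterior Gamma(17, 14)
obs 6: x=6 → posterior Gamma(23, 15)
obs 7: x=5 → posterior Gamma(28, 16)
obs 8: x=2 → posterior Gamma(30, 17)
obs 9: x=6 → posterior Gamma(36, 18)
obs 10: x=3 → posterior Gamma(39, 19)

2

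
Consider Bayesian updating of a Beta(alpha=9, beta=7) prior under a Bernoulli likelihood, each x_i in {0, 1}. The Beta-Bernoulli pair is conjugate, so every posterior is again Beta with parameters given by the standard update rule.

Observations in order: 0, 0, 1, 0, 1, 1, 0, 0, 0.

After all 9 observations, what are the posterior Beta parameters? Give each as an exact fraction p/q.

obs 1: x=0 → posterior Beta(9, 8)
obs 2: x=0 → posterior Beta(9, 9)
obs 3: x=1 → posterior Beta(10, 9)
obs 4: x=0 → posterior Beta(10, 10)
obs 5: x=1 → posterior Beta(11, 10)
obs 6: x=1 → posterior Beta(12, 10)
obs 7: x=0 → posterior Beta(12, 11)
obs 8: x=0 → posterior Beta(12, 12)
obs 9: x=0 → posterior Beta(12, 13)

alpha=12, beta=13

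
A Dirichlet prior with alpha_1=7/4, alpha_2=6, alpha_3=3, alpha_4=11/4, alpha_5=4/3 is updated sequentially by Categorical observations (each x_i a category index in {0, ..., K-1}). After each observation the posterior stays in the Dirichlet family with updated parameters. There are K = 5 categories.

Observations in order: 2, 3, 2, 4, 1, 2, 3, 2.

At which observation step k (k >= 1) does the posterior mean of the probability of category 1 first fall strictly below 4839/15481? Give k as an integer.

obs 1: x=2 → posterior Dirichlet(7/4, 6, 4, 11/4, 4/3)
obs 2: x=3 → posterior Dirichlet(7/4, 6, 4, 15/4, 4/3)
obs 3: x=2 → posterior Dirichlet(7/4, 6, 5, 15/4, 4/3)
obs 4: x=4 → posterior Dirichlet(7/4, 6, 5, 15/4, 7/3)
obs 5: x=1 → posterior Dirichlet(7/4, 7, 5, 15/4, 7/3)
obs 6: x=2 → posterior Dirichlet(7/4, 7, 6, 15/4, 7/3)
obs 7: x=3 → posterior Dirichlet(7/4, 7, 6, 19/4, 7/3)
obs 8: x=2 → posterior Dirichlet(7/4, 7, 7, 19/4, 7/3)

k = 8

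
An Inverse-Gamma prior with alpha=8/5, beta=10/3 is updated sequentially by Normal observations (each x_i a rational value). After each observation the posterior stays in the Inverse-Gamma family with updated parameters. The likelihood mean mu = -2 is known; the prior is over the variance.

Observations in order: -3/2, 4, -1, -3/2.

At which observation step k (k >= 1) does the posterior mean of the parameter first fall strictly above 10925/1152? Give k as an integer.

k = 2

obs 1: x=-3/2 → posterior Inverse-Gamma(21/10, 83/24)
obs 2: x=4 → posterior Inverse-Gamma(13/5, 515/24)
obs 3: x=-1 → posterior Inverse-Gamma(31/10, 527/24)
obs 4: x=-3/2 → posterior Inverse-Gamma(18/5, 265/12)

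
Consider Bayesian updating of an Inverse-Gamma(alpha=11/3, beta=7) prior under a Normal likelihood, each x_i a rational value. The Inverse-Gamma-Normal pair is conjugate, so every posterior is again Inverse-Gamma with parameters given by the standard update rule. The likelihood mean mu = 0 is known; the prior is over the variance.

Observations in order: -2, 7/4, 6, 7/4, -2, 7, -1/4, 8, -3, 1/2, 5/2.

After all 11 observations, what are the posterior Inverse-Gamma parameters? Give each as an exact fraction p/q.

obs 1: x=-2 → posterior Inverse-Gamma(25/6, 9)
obs 2: x=7/4 → posterior Inverse-Gamma(14/3, 337/32)
obs 3: x=6 → posterior Inverse-Gamma(31/6, 913/32)
obs 4: x=7/4 → posterior Inverse-Gamma(17/3, 481/16)
obs 5: x=-2 → posterior Inverse-Gamma(37/6, 513/16)
obs 6: x=7 → posterior Inverse-Gamma(20/3, 905/16)
obs 7: x=-1/4 → posterior Inverse-Gamma(43/6, 1811/32)
obs 8: x=8 → posterior Inverse-Gamma(23/3, 2835/32)
obs 9: x=-3 → posterior Inverse-Gamma(49/6, 2979/32)
obs 10: x=1/2 → posterior Inverse-Gamma(26/3, 2983/32)
obs 11: x=5/2 → posterior Inverse-Gamma(55/6, 3083/32)

alpha=55/6, beta=3083/32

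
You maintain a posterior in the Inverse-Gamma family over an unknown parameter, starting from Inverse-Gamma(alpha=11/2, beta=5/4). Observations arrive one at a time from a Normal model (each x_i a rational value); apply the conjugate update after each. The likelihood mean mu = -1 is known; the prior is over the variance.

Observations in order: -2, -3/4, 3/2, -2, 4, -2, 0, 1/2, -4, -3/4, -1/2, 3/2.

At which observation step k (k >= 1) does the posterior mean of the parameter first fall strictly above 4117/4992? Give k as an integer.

k = 4

obs 1: x=-2 → posterior Inverse-Gamma(6, 7/4)
obs 2: x=-3/4 → posterior Inverse-Gamma(13/2, 57/32)
obs 3: x=3/2 → posterior Inverse-Gamma(7, 157/32)
obs 4: x=-2 → posterior Inverse-Gamma(15/2, 173/32)
obs 5: x=4 → posterior Inverse-Gamma(8, 573/32)
obs 6: x=-2 → posterior Inverse-Gamma(17/2, 589/32)
obs 7: x=0 → posterior Inverse-Gamma(9, 605/32)
obs 8: x=1/2 → posterior Inverse-Gamma(19/2, 641/32)
obs 9: x=-4 → posterior Inverse-Gamma(10, 785/32)
obs 10: x=-3/4 → posterior Inverse-Gamma(21/2, 393/16)
obs 11: x=-1/2 → posterior Inverse-Gamma(11, 395/16)
obs 12: x=3/2 → posterior Inverse-Gamma(23/2, 445/16)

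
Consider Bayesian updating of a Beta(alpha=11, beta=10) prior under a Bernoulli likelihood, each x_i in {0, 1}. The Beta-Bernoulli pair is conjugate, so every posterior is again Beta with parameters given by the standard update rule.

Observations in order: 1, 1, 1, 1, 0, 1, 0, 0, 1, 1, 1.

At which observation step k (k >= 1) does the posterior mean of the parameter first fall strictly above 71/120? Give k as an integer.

obs 1: x=1 → posterior Beta(12, 10)
obs 2: x=1 → posterior Beta(13, 10)
obs 3: x=1 → posterior Beta(14, 10)
obs 4: x=1 → posterior Beta(15, 10)
obs 5: x=0 → posterior Beta(15, 11)
obs 6: x=1 → posterior Beta(16, 11)
obs 7: x=0 → posterior Beta(16, 12)
obs 8: x=0 → posterior Beta(16, 13)
obs 9: x=1 → posterior Beta(17, 13)
obs 10: x=1 → posterior Beta(18, 13)
obs 11: x=1 → posterior Beta(19, 13)

k = 4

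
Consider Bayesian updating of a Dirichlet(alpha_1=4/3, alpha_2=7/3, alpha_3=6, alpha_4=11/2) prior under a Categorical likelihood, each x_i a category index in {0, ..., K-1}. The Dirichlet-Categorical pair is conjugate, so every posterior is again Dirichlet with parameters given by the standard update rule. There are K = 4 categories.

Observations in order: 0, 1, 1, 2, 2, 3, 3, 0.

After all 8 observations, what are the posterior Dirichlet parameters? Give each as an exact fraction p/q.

obs 1: x=0 → posterior Dirichlet(7/3, 7/3, 6, 11/2)
obs 2: x=1 → posterior Dirichlet(7/3, 10/3, 6, 11/2)
obs 3: x=1 → posterior Dirichlet(7/3, 13/3, 6, 11/2)
obs 4: x=2 → posterior Dirichlet(7/3, 13/3, 7, 11/2)
obs 5: x=2 → posterior Dirichlet(7/3, 13/3, 8, 11/2)
obs 6: x=3 → posterior Dirichlet(7/3, 13/3, 8, 13/2)
obs 7: x=3 → posterior Dirichlet(7/3, 13/3, 8, 15/2)
obs 8: x=0 → posterior Dirichlet(10/3, 13/3, 8, 15/2)

alpha_1=10/3, alpha_2=13/3, alpha_3=8, alpha_4=15/2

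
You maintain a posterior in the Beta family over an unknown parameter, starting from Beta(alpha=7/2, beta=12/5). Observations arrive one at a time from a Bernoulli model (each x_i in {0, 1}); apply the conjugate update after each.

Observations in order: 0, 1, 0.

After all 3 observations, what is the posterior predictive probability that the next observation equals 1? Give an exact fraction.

45/89

obs 1: x=0 → posterior Beta(7/2, 17/5)
obs 2: x=1 → posterior Beta(9/2, 17/5)
obs 3: x=0 → posterior Beta(9/2, 22/5)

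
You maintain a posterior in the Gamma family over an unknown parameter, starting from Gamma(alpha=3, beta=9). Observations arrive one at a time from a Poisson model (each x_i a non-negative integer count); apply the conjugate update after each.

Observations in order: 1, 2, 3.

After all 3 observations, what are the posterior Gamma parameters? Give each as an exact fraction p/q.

obs 1: x=1 → posterior Gamma(4, 10)
obs 2: x=2 → posterior Gamma(6, 11)
obs 3: x=3 → posterior Gamma(9, 12)

alpha=9, beta=12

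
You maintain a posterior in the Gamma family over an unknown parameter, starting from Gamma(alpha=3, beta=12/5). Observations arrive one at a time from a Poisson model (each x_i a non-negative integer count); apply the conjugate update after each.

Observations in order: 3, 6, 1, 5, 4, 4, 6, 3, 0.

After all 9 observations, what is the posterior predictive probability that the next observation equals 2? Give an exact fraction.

obs 1: x=3 → posterior Gamma(6, 17/5)
obs 2: x=6 → posterior Gamma(12, 22/5)
obs 3: x=1 → posterior Gamma(13, 27/5)
obs 4: x=5 → posterior Gamma(18, 32/5)
obs 5: x=4 → posterior Gamma(22, 37/5)
obs 6: x=4 → posterior Gamma(26, 42/5)
obs 7: x=6 → posterior Gamma(32, 47/5)
obs 8: x=3 → posterior Gamma(35, 52/5)
obs 9: x=0 → posterior Gamma(35, 57/5)

224838412892494271554080197528499768213342688977904072715862394875/1041028251945568852410053749865105116908192179591976668447528452096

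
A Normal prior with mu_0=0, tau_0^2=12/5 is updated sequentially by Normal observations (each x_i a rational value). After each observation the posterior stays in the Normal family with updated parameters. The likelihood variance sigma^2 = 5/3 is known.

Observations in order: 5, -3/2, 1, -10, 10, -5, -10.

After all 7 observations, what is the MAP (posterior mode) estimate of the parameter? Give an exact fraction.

-378/277

obs 1: x=5 → posterior Normal(180/61, 60/61)
obs 2: x=-3/2 → posterior Normal(126/97, 60/97)
obs 3: x=1 → posterior Normal(162/133, 60/133)
obs 4: x=-10 → posterior Normal(-198/169, 60/169)
obs 5: x=10 → posterior Normal(162/205, 12/41)
obs 6: x=-5 → posterior Normal(-18/241, 60/241)
obs 7: x=-10 → posterior Normal(-378/277, 60/277)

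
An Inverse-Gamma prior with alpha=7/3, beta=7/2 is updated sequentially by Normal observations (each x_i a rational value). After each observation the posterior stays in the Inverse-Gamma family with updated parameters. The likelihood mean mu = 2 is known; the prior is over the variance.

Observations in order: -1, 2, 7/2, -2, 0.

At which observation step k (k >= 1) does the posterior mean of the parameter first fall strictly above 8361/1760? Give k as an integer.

obs 1: x=-1 → posterior Inverse-Gamma(17/6, 8)
obs 2: x=2 → posterior Inverse-Gamma(10/3, 8)
obs 3: x=7/2 → posterior Inverse-Gamma(23/6, 73/8)
obs 4: x=-2 → posterior Inverse-Gamma(13/3, 137/8)
obs 5: x=0 → posterior Inverse-Gamma(29/6, 153/8)

k = 4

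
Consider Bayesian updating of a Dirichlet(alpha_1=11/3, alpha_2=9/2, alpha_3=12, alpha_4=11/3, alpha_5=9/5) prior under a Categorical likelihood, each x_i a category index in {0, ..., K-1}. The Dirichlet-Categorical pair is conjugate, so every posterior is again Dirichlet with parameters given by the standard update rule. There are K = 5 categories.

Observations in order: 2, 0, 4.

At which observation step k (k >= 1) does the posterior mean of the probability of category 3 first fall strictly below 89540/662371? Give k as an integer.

k = 2

obs 1: x=2 → posterior Dirichlet(11/3, 9/2, 13, 11/3, 9/5)
obs 2: x=0 → posterior Dirichlet(14/3, 9/2, 13, 11/3, 9/5)
obs 3: x=4 → posterior Dirichlet(14/3, 9/2, 13, 11/3, 14/5)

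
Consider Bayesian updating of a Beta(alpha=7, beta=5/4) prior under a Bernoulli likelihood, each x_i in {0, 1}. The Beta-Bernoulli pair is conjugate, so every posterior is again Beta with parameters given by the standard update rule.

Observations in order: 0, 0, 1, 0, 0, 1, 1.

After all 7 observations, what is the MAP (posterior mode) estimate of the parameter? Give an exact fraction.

36/53

obs 1: x=0 → posterior Beta(7, 9/4)
obs 2: x=0 → posterior Beta(7, 13/4)
obs 3: x=1 → posterior Beta(8, 13/4)
obs 4: x=0 → posterior Beta(8, 17/4)
obs 5: x=0 → posterior Beta(8, 21/4)
obs 6: x=1 → posterior Beta(9, 21/4)
obs 7: x=1 → posterior Beta(10, 21/4)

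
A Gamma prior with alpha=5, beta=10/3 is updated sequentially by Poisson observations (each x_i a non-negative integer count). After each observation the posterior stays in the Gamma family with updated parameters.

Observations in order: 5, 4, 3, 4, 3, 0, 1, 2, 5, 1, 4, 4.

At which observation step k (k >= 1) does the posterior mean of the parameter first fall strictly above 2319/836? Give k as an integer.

k = 4

obs 1: x=5 → posterior Gamma(10, 13/3)
obs 2: x=4 → posterior Gamma(14, 16/3)
obs 3: x=3 → posterior Gamma(17, 19/3)
obs 4: x=4 → posterior Gamma(21, 22/3)
obs 5: x=3 → posterior Gamma(24, 25/3)
obs 6: x=0 → posterior Gamma(24, 28/3)
obs 7: x=1 → posterior Gamma(25, 31/3)
obs 8: x=2 → posterior Gamma(27, 34/3)
obs 9: x=5 → posterior Gamma(32, 37/3)
obs 10: x=1 → posterior Gamma(33, 40/3)
obs 11: x=4 → posterior Gamma(37, 43/3)
obs 12: x=4 → posterior Gamma(41, 46/3)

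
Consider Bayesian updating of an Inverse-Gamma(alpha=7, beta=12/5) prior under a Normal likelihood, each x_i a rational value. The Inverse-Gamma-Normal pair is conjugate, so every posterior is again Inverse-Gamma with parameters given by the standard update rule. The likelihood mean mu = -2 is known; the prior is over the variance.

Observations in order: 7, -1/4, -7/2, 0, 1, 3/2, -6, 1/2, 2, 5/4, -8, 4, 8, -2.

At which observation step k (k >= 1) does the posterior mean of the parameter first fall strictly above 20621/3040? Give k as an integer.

obs 1: x=7 → posterior Inverse-Gamma(15/2, 429/10)
obs 2: x=-1/4 → posterior Inverse-Gamma(8, 7109/160)
obs 3: x=-7/2 → posterior Inverse-Gamma(17/2, 7289/160)
obs 4: x=0 → posterior Inverse-Gamma(9, 7609/160)
obs 5: x=1 → posterior Inverse-Gamma(19/2, 8329/160)
obs 6: x=3/2 → posterior Inverse-Gamma(10, 9309/160)
obs 7: x=-6 → posterior Inverse-Gamma(21/2, 10589/160)
obs 8: x=1/2 → posterior Inverse-Gamma(11, 11089/160)
obs 9: x=2 → posterior Inverse-Gamma(23/2, 12369/160)
obs 10: x=5/4 → posterior Inverse-Gamma(12, 6607/80)
obs 11: x=-8 → posterior Inverse-Gamma(25/2, 8047/80)
obs 12: x=4 → posterior Inverse-Gamma(13, 9487/80)
obs 13: x=8 → posterior Inverse-Gamma(27/2, 13487/80)
obs 14: x=-2 → posterior Inverse-Gamma(14, 13487/80)

k = 7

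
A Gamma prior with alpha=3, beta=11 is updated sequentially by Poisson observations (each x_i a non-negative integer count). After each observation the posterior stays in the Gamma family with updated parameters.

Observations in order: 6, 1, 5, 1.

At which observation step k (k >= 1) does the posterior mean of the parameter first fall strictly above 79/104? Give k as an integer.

k = 2

obs 1: x=6 → posterior Gamma(9, 12)
obs 2: x=1 → posterior Gamma(10, 13)
obs 3: x=5 → posterior Gamma(15, 14)
obs 4: x=1 → posterior Gamma(16, 15)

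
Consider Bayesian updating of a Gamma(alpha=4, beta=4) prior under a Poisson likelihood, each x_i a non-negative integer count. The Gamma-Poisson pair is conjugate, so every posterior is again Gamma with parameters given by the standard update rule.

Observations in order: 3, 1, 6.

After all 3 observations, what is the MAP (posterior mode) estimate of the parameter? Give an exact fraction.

13/7

obs 1: x=3 → posterior Gamma(7, 5)
obs 2: x=1 → posterior Gamma(8, 6)
obs 3: x=6 → posterior Gamma(14, 7)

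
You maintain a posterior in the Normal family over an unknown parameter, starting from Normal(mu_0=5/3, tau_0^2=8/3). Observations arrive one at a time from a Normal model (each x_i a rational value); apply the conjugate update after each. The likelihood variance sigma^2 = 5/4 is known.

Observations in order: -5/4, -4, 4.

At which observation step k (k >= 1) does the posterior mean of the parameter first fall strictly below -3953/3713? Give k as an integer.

obs 1: x=-5/4 → posterior Normal(-15/47, 40/47)
obs 2: x=-4 → posterior Normal(-143/79, 40/79)
obs 3: x=4 → posterior Normal(-5/37, 40/111)

k = 2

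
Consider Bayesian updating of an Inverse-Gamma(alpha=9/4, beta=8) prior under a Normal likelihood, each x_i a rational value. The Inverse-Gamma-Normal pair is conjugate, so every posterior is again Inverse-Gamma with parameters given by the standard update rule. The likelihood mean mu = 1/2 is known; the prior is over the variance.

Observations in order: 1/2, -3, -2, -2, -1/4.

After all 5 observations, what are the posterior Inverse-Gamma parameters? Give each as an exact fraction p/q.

alpha=19/4, beta=661/32

obs 1: x=1/2 → posterior Inverse-Gamma(11/4, 8)
obs 2: x=-3 → posterior Inverse-Gamma(13/4, 113/8)
obs 3: x=-2 → posterior Inverse-Gamma(15/4, 69/4)
obs 4: x=-2 → posterior Inverse-Gamma(17/4, 163/8)
obs 5: x=-1/4 → posterior Inverse-Gamma(19/4, 661/32)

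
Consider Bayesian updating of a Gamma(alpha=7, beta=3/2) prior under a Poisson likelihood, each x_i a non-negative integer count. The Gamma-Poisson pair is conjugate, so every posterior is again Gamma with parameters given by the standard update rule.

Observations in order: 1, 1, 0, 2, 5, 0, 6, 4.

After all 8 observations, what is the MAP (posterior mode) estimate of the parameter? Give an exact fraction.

obs 1: x=1 → posterior Gamma(8, 5/2)
obs 2: x=1 → posterior Gamma(9, 7/2)
obs 3: x=0 → posterior Gamma(9, 9/2)
obs 4: x=2 → posterior Gamma(11, 11/2)
obs 5: x=5 → posterior Gamma(16, 13/2)
obs 6: x=0 → posterior Gamma(16, 15/2)
obs 7: x=6 → posterior Gamma(22, 17/2)
obs 8: x=4 → posterior Gamma(26, 19/2)

50/19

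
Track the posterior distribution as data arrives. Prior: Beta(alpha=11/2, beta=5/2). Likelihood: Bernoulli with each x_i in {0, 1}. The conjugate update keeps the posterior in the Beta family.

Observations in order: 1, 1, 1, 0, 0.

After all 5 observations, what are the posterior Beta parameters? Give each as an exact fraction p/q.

obs 1: x=1 → posterior Beta(13/2, 5/2)
obs 2: x=1 → posterior Beta(15/2, 5/2)
obs 3: x=1 → posterior Beta(17/2, 5/2)
obs 4: x=0 → posterior Beta(17/2, 7/2)
obs 5: x=0 → posterior Beta(17/2, 9/2)

alpha=17/2, beta=9/2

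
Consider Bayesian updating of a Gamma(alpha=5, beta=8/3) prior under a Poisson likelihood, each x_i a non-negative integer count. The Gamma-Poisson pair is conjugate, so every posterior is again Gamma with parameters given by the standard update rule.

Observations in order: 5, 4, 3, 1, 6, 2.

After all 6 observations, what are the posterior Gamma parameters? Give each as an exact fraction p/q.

obs 1: x=5 → posterior Gamma(10, 11/3)
obs 2: x=4 → posterior Gamma(14, 14/3)
obs 3: x=3 → posterior Gamma(17, 17/3)
obs 4: x=1 → posterior Gamma(18, 20/3)
obs 5: x=6 → posterior Gamma(24, 23/3)
obs 6: x=2 → posterior Gamma(26, 26/3)

alpha=26, beta=26/3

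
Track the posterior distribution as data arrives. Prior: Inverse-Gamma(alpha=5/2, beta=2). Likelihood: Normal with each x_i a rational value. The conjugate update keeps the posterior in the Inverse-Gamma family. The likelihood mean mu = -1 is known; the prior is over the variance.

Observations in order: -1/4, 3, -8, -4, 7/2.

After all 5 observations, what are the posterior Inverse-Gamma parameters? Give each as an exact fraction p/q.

obs 1: x=-1/4 → posterior Inverse-Gamma(3, 73/32)
obs 2: x=3 → posterior Inverse-Gamma(7/2, 329/32)
obs 3: x=-8 → posterior Inverse-Gamma(4, 1113/32)
obs 4: x=-4 → posterior Inverse-Gamma(9/2, 1257/32)
obs 5: x=7/2 → posterior Inverse-Gamma(5, 1581/32)

alpha=5, beta=1581/32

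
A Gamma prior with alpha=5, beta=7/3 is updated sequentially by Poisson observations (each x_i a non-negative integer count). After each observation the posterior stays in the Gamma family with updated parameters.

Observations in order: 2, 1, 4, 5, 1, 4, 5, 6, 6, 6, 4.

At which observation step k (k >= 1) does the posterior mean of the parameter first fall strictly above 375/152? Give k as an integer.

obs 1: x=2 → posterior Gamma(7, 10/3)
obs 2: x=1 → posterior Gamma(8, 13/3)
obs 3: x=4 → posterior Gamma(12, 16/3)
obs 4: x=5 → posterior Gamma(17, 19/3)
obs 5: x=1 → posterior Gamma(18, 22/3)
obs 6: x=4 → posterior Gamma(22, 25/3)
obs 7: x=5 → posterior Gamma(27, 28/3)
obs 8: x=6 → posterior Gamma(33, 31/3)
obs 9: x=6 → posterior Gamma(39, 34/3)
obs 10: x=6 → posterior Gamma(45, 37/3)
obs 11: x=4 → posterior Gamma(49, 40/3)

k = 4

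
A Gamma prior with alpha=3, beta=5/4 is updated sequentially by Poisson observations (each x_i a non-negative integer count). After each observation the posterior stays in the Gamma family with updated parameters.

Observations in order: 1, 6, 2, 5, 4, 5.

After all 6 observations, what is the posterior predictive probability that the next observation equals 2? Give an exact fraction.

obs 1: x=1 → posterior Gamma(4, 9/4)
obs 2: x=6 → posterior Gamma(10, 13/4)
obs 3: x=2 → posterior Gamma(12, 17/4)
obs 4: x=5 → posterior Gamma(17, 21/4)
obs 5: x=4 → posterior Gamma(21, 25/4)
obs 6: x=5 → posterior Gamma(26, 29/4)

21898344329719624256380346412893163077968/122187436231539613562527166606475849716883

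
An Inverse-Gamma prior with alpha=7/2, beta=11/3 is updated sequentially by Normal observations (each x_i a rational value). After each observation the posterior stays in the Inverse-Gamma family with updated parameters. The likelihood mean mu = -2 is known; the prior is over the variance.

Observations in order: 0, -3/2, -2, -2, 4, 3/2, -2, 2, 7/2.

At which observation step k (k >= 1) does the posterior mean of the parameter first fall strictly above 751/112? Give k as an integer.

obs 1: x=0 → posterior Inverse-Gamma(4, 17/3)
obs 2: x=-3/2 → posterior Inverse-Gamma(9/2, 139/24)
obs 3: x=-2 → posterior Inverse-Gamma(5, 139/24)
obs 4: x=-2 → posterior Inverse-Gamma(11/2, 139/24)
obs 5: x=4 → posterior Inverse-Gamma(6, 571/24)
obs 6: x=3/2 → posterior Inverse-Gamma(13/2, 359/12)
obs 7: x=-2 → posterior Inverse-Gamma(7, 359/12)
obs 8: x=2 → posterior Inverse-Gamma(15/2, 455/12)
obs 9: x=7/2 → posterior Inverse-Gamma(8, 1273/24)

k = 9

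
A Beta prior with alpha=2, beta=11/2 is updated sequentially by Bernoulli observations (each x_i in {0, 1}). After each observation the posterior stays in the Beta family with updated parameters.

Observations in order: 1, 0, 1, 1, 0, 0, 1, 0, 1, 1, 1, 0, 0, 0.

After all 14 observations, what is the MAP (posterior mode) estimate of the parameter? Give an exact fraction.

obs 1: x=1 → posterior Beta(3, 11/2)
obs 2: x=0 → posterior Beta(3, 13/2)
obs 3: x=1 → posterior Beta(4, 13/2)
obs 4: x=1 → posterior Beta(5, 13/2)
obs 5: x=0 → posterior Beta(5, 15/2)
obs 6: x=0 → posterior Beta(5, 17/2)
obs 7: x=1 → posterior Beta(6, 17/2)
obs 8: x=0 → posterior Beta(6, 19/2)
obs 9: x=1 → posterior Beta(7, 19/2)
obs 10: x=1 → posterior Beta(8, 19/2)
obs 11: x=1 → posterior Beta(9, 19/2)
obs 12: x=0 → posterior Beta(9, 21/2)
obs 13: x=0 → posterior Beta(9, 23/2)
obs 14: x=0 → posterior Beta(9, 25/2)

16/39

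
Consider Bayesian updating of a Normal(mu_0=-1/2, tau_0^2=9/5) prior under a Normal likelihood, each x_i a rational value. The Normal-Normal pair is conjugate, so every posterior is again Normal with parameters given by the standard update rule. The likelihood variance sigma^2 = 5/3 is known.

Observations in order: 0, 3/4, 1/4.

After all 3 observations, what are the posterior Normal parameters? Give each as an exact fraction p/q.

obs 1: x=0 → posterior Normal(-25/104, 45/52)
obs 2: x=3/4 → posterior Normal(31/316, 45/79)
obs 3: x=1/4 → posterior Normal(29/212, 45/106)

mu_0=29/212, tau_0^2=45/106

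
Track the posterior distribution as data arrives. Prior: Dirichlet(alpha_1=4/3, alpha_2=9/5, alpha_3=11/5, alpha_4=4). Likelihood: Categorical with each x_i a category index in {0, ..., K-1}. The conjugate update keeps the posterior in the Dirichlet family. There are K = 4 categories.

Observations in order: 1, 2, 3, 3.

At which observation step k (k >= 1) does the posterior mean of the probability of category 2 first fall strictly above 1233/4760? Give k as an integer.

k = 2

obs 1: x=1 → posterior Dirichlet(4/3, 14/5, 11/5, 4)
obs 2: x=2 → posterior Dirichlet(4/3, 14/5, 16/5, 4)
obs 3: x=3 → posterior Dirichlet(4/3, 14/5, 16/5, 5)
obs 4: x=3 → posterior Dirichlet(4/3, 14/5, 16/5, 6)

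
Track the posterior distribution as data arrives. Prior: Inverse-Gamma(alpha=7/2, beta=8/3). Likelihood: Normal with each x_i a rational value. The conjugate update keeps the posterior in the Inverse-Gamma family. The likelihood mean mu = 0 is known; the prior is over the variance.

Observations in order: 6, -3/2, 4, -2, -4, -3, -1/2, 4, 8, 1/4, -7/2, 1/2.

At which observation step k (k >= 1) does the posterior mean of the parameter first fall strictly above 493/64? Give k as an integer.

k = 5

obs 1: x=6 → posterior Inverse-Gamma(4, 62/3)
obs 2: x=-3/2 → posterior Inverse-Gamma(9/2, 523/24)
obs 3: x=4 → posterior Inverse-Gamma(5, 715/24)
obs 4: x=-2 → posterior Inverse-Gamma(11/2, 763/24)
obs 5: x=-4 → posterior Inverse-Gamma(6, 955/24)
obs 6: x=-3 → posterior Inverse-Gamma(13/2, 1063/24)
obs 7: x=-1/2 → posterior Inverse-Gamma(7, 533/12)
obs 8: x=4 → posterior Inverse-Gamma(15/2, 629/12)
obs 9: x=8 → posterior Inverse-Gamma(8, 1013/12)
obs 10: x=1/4 → posterior Inverse-Gamma(17/2, 8107/96)
obs 11: x=-7/2 → posterior Inverse-Gamma(9, 8695/96)
obs 12: x=1/2 → posterior Inverse-Gamma(19/2, 8707/96)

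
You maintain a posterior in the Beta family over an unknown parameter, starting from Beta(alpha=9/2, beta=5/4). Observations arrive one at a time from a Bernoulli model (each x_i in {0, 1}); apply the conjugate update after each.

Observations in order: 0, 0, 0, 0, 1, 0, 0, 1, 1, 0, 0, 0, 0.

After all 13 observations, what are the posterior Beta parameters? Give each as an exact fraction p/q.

alpha=15/2, beta=45/4

obs 1: x=0 → posterior Beta(9/2, 9/4)
obs 2: x=0 → posterior Beta(9/2, 13/4)
obs 3: x=0 → posterior Beta(9/2, 17/4)
obs 4: x=0 → posterior Beta(9/2, 21/4)
obs 5: x=1 → posterior Beta(11/2, 21/4)
obs 6: x=0 → posterior Beta(11/2, 25/4)
obs 7: x=0 → posterior Beta(11/2, 29/4)
obs 8: x=1 → posterior Beta(13/2, 29/4)
obs 9: x=1 → posterior Beta(15/2, 29/4)
obs 10: x=0 → posterior Beta(15/2, 33/4)
obs 11: x=0 → posterior Beta(15/2, 37/4)
obs 12: x=0 → posterior Beta(15/2, 41/4)
obs 13: x=0 → posterior Beta(15/2, 45/4)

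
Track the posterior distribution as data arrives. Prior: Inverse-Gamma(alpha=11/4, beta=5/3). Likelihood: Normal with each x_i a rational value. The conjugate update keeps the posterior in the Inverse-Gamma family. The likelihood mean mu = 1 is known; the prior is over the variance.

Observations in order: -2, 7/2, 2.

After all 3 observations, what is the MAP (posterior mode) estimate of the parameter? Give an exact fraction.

235/126

obs 1: x=-2 → posterior Inverse-Gamma(13/4, 37/6)
obs 2: x=7/2 → posterior Inverse-Gamma(15/4, 223/24)
obs 3: x=2 → posterior Inverse-Gamma(17/4, 235/24)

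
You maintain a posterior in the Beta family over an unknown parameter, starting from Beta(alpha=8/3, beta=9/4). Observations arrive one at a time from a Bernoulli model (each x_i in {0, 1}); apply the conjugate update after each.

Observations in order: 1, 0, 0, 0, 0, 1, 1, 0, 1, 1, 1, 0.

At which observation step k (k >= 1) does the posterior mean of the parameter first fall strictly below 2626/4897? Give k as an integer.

k = 2

obs 1: x=1 → posterior Beta(11/3, 9/4)
obs 2: x=0 → posterior Beta(11/3, 13/4)
obs 3: x=0 → posterior Beta(11/3, 17/4)
obs 4: x=0 → posterior Beta(11/3, 21/4)
obs 5: x=0 → posterior Beta(11/3, 25/4)
obs 6: x=1 → posterior Beta(14/3, 25/4)
obs 7: x=1 → posterior Beta(17/3, 25/4)
obs 8: x=0 → posterior Beta(17/3, 29/4)
obs 9: x=1 → posterior Beta(20/3, 29/4)
obs 10: x=1 → posterior Beta(23/3, 29/4)
obs 11: x=1 → posterior Beta(26/3, 29/4)
obs 12: x=0 → posterior Beta(26/3, 33/4)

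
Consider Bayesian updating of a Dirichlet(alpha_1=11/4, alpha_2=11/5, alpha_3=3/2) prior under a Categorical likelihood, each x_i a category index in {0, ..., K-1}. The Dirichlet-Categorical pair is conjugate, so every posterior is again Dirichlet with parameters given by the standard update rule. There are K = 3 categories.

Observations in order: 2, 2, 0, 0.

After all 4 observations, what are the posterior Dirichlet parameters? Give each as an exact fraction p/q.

obs 1: x=2 → posterior Dirichlet(11/4, 11/5, 5/2)
obs 2: x=2 → posterior Dirichlet(11/4, 11/5, 7/2)
obs 3: x=0 → posterior Dirichlet(15/4, 11/5, 7/2)
obs 4: x=0 → posterior Dirichlet(19/4, 11/5, 7/2)

alpha_1=19/4, alpha_2=11/5, alpha_3=7/2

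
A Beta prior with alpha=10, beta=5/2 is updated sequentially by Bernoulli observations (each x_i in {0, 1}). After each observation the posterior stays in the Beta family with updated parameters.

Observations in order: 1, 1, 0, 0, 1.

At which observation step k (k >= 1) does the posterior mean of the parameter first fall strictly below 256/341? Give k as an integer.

obs 1: x=1 → posterior Beta(11, 5/2)
obs 2: x=1 → posterior Beta(12, 5/2)
obs 3: x=0 → posterior Beta(12, 7/2)
obs 4: x=0 → posterior Beta(12, 9/2)
obs 5: x=1 → posterior Beta(13, 9/2)

k = 4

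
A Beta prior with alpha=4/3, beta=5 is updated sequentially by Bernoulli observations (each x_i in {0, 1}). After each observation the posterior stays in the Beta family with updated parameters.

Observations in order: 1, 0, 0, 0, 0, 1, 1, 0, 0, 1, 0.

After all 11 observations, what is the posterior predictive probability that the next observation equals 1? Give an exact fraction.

obs 1: x=1 → posterior Beta(7/3, 5)
obs 2: x=0 → posterior Beta(7/3, 6)
obs 3: x=0 → posterior Beta(7/3, 7)
obs 4: x=0 → posterior Beta(7/3, 8)
obs 5: x=0 → posterior Beta(7/3, 9)
obs 6: x=1 → posterior Beta(10/3, 9)
obs 7: x=1 → posterior Beta(13/3, 9)
obs 8: x=0 → posterior Beta(13/3, 10)
obs 9: x=0 → posterior Beta(13/3, 11)
obs 10: x=1 → posterior Beta(16/3, 11)
obs 11: x=0 → posterior Beta(16/3, 12)

4/13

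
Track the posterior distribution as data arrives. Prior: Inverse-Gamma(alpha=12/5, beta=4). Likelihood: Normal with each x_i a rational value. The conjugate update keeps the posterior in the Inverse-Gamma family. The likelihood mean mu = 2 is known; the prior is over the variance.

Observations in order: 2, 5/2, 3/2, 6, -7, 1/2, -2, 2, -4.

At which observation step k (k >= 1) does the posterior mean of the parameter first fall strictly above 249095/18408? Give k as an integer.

obs 1: x=2 → posterior Inverse-Gamma(29/10, 4)
obs 2: x=5/2 → posterior Inverse-Gamma(17/5, 33/8)
obs 3: x=3/2 → posterior Inverse-Gamma(39/10, 17/4)
obs 4: x=6 → posterior Inverse-Gamma(22/5, 49/4)
obs 5: x=-7 → posterior Inverse-Gamma(49/10, 211/4)
obs 6: x=1/2 → posterior Inverse-Gamma(27/5, 431/8)
obs 7: x=-2 → posterior Inverse-Gamma(59/10, 495/8)
obs 8: x=2 → posterior Inverse-Gamma(32/5, 495/8)
obs 9: x=-4 → posterior Inverse-Gamma(69/10, 639/8)

k = 9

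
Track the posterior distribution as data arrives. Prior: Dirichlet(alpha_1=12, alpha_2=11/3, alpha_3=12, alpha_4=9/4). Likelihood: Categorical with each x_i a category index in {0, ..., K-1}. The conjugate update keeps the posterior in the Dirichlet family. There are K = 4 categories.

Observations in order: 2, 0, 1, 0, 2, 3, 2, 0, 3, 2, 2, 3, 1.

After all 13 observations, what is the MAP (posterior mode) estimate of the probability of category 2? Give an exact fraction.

192/467

obs 1: x=2 → posterior Dirichlet(12, 11/3, 13, 9/4)
obs 2: x=0 → posterior Dirichlet(13, 11/3, 13, 9/4)
obs 3: x=1 → posterior Dirichlet(13, 14/3, 13, 9/4)
obs 4: x=0 → posterior Dirichlet(14, 14/3, 13, 9/4)
obs 5: x=2 → posterior Dirichlet(14, 14/3, 14, 9/4)
obs 6: x=3 → posterior Dirichlet(14, 14/3, 14, 13/4)
obs 7: x=2 → posterior Dirichlet(14, 14/3, 15, 13/4)
obs 8: x=0 → posterior Dirichlet(15, 14/3, 15, 13/4)
obs 9: x=3 → posterior Dirichlet(15, 14/3, 15, 17/4)
obs 10: x=2 → posterior Dirichlet(15, 14/3, 16, 17/4)
obs 11: x=2 → posterior Dirichlet(15, 14/3, 17, 17/4)
obs 12: x=3 → posterior Dirichlet(15, 14/3, 17, 21/4)
obs 13: x=1 → posterior Dirichlet(15, 17/3, 17, 21/4)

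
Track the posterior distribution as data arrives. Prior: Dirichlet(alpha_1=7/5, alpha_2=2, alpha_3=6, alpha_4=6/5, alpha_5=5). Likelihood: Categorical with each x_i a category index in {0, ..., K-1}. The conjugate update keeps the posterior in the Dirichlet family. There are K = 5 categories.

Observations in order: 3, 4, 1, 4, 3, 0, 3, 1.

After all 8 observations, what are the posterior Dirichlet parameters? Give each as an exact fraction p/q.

obs 1: x=3 → posterior Dirichlet(7/5, 2, 6, 11/5, 5)
obs 2: x=4 → posterior Dirichlet(7/5, 2, 6, 11/5, 6)
obs 3: x=1 → posterior Dirichlet(7/5, 3, 6, 11/5, 6)
obs 4: x=4 → posterior Dirichlet(7/5, 3, 6, 11/5, 7)
obs 5: x=3 → posterior Dirichlet(7/5, 3, 6, 16/5, 7)
obs 6: x=0 → posterior Dirichlet(12/5, 3, 6, 16/5, 7)
obs 7: x=3 → posterior Dirichlet(12/5, 3, 6, 21/5, 7)
obs 8: x=1 → posterior Dirichlet(12/5, 4, 6, 21/5, 7)

alpha_1=12/5, alpha_2=4, alpha_3=6, alpha_4=21/5, alpha_5=7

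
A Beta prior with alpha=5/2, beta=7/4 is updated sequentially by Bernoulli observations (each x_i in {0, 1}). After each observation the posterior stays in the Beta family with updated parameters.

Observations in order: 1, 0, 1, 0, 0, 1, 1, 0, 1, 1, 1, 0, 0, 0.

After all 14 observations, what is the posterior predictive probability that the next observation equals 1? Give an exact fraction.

38/73

obs 1: x=1 → posterior Beta(7/2, 7/4)
obs 2: x=0 → posterior Beta(7/2, 11/4)
obs 3: x=1 → posterior Beta(9/2, 11/4)
obs 4: x=0 → posterior Beta(9/2, 15/4)
obs 5: x=0 → posterior Beta(9/2, 19/4)
obs 6: x=1 → posterior Beta(11/2, 19/4)
obs 7: x=1 → posterior Beta(13/2, 19/4)
obs 8: x=0 → posterior Beta(13/2, 23/4)
obs 9: x=1 → posterior Beta(15/2, 23/4)
obs 10: x=1 → posterior Beta(17/2, 23/4)
obs 11: x=1 → posterior Beta(19/2, 23/4)
obs 12: x=0 → posterior Beta(19/2, 27/4)
obs 13: x=0 → posterior Beta(19/2, 31/4)
obs 14: x=0 → posterior Beta(19/2, 35/4)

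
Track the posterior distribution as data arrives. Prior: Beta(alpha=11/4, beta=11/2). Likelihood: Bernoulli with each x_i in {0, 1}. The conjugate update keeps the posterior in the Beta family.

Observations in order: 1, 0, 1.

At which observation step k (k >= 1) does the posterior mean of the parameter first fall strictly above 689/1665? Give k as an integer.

obs 1: x=1 → posterior Beta(15/4, 11/2)
obs 2: x=0 → posterior Beta(15/4, 13/2)
obs 3: x=1 → posterior Beta(19/4, 13/2)

k = 3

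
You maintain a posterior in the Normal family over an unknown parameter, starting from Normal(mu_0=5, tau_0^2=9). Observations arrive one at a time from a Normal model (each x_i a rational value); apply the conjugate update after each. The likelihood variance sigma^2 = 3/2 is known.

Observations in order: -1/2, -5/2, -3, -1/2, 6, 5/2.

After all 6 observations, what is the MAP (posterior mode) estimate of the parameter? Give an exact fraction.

obs 1: x=-1/2 → posterior Normal(2/7, 9/7)
obs 2: x=-5/2 → posterior Normal(-1, 9/13)
obs 3: x=-3 → posterior Normal(-31/19, 9/19)
obs 4: x=-1/2 → posterior Normal(-34/25, 9/25)
obs 5: x=6 → posterior Normal(2/31, 9/31)
obs 6: x=5/2 → posterior Normal(17/37, 9/37)

17/37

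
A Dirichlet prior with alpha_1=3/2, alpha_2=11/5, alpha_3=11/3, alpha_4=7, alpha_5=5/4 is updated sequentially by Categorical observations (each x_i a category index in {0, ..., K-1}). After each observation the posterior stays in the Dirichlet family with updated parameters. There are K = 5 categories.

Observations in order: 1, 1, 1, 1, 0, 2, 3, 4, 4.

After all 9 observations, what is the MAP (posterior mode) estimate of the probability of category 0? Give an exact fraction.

obs 1: x=1 → posterior Dirichlet(3/2, 16/5, 11/3, 7, 5/4)
obs 2: x=1 → posterior Dirichlet(3/2, 21/5, 11/3, 7, 5/4)
obs 3: x=1 → posterior Dirichlet(3/2, 26/5, 11/3, 7, 5/4)
obs 4: x=1 → posterior Dirichlet(3/2, 31/5, 11/3, 7, 5/4)
obs 5: x=0 → posterior Dirichlet(5/2, 31/5, 11/3, 7, 5/4)
obs 6: x=2 → posterior Dirichlet(5/2, 31/5, 14/3, 7, 5/4)
obs 7: x=3 → posterior Dirichlet(5/2, 31/5, 14/3, 8, 5/4)
obs 8: x=4 → posterior Dirichlet(5/2, 31/5, 14/3, 8, 9/4)
obs 9: x=4 → posterior Dirichlet(5/2, 31/5, 14/3, 8, 13/4)

90/1177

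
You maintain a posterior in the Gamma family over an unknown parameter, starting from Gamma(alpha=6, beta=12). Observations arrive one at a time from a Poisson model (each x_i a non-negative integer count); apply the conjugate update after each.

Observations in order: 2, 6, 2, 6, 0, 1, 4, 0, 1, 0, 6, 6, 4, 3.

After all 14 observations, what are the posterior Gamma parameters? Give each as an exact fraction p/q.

alpha=47, beta=26

obs 1: x=2 → posterior Gamma(8, 13)
obs 2: x=6 → posterior Gamma(14, 14)
obs 3: x=2 → posterior Gamma(16, 15)
obs 4: x=6 → posterior Gamma(22, 16)
obs 5: x=0 → posterior Gamma(22, 17)
obs 6: x=1 → posterior Gamma(23, 18)
obs 7: x=4 → posterior Gamma(27, 19)
obs 8: x=0 → posterior Gamma(27, 20)
obs 9: x=1 → posterior Gamma(28, 21)
obs 10: x=0 → posterior Gamma(28, 22)
obs 11: x=6 → posterior Gamma(34, 23)
obs 12: x=6 → posterior Gamma(40, 24)
obs 13: x=4 → posterior Gamma(44, 25)
obs 14: x=3 → posterior Gamma(47, 26)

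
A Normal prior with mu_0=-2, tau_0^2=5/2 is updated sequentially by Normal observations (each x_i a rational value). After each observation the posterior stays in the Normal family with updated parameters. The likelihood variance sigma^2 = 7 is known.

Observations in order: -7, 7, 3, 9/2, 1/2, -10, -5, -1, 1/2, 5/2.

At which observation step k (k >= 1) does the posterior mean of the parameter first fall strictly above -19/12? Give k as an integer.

obs 1: x=-7 → posterior Normal(-63/19, 35/19)
obs 2: x=7 → posterior Normal(-7/6, 35/24)
obs 3: x=3 → posterior Normal(-13/29, 35/29)
obs 4: x=9/2 → posterior Normal(19/68, 35/34)
obs 5: x=1/2 → posterior Normal(4/13, 35/39)
obs 6: x=-10 → posterior Normal(-19/22, 35/44)
obs 7: x=-5 → posterior Normal(-9/7, 5/7)
obs 8: x=-1 → posterior Normal(-34/27, 35/54)
obs 9: x=1/2 → posterior Normal(-131/118, 35/59)
obs 10: x=5/2 → posterior Normal(-53/64, 35/64)

k = 2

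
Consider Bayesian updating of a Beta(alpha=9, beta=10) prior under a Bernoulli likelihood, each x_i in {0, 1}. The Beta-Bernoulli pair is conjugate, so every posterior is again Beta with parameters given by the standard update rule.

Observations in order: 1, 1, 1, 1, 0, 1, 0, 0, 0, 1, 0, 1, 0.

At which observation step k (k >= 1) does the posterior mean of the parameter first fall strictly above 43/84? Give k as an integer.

k = 2

obs 1: x=1 → posterior Beta(10, 10)
obs 2: x=1 → posterior Beta(11, 10)
obs 3: x=1 → posterior Beta(12, 10)
obs 4: x=1 → posterior Beta(13, 10)
obs 5: x=0 → posterior Beta(13, 11)
obs 6: x=1 → posterior Beta(14, 11)
obs 7: x=0 → posterior Beta(14, 12)
obs 8: x=0 → posterior Beta(14, 13)
obs 9: x=0 → posterior Beta(14, 14)
obs 10: x=1 → posterior Beta(15, 14)
obs 11: x=0 → posterior Beta(15, 15)
obs 12: x=1 → posterior Beta(16, 15)
obs 13: x=0 → posterior Beta(16, 16)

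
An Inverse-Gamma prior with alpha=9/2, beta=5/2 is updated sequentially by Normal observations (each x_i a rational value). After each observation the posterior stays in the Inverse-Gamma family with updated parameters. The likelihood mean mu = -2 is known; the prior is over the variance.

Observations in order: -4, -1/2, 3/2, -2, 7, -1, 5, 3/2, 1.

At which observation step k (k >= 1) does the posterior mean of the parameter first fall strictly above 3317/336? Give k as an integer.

k = 7

obs 1: x=-4 → posterior Inverse-Gamma(5, 9/2)
obs 2: x=-1/2 → posterior Inverse-Gamma(11/2, 45/8)
obs 3: x=3/2 → posterior Inverse-Gamma(6, 47/4)
obs 4: x=-2 → posterior Inverse-Gamma(13/2, 47/4)
obs 5: x=7 → posterior Inverse-Gamma(7, 209/4)
obs 6: x=-1 → posterior Inverse-Gamma(15/2, 211/4)
obs 7: x=5 → posterior Inverse-Gamma(8, 309/4)
obs 8: x=3/2 → posterior Inverse-Gamma(17/2, 667/8)
obs 9: x=1 → posterior Inverse-Gamma(9, 703/8)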